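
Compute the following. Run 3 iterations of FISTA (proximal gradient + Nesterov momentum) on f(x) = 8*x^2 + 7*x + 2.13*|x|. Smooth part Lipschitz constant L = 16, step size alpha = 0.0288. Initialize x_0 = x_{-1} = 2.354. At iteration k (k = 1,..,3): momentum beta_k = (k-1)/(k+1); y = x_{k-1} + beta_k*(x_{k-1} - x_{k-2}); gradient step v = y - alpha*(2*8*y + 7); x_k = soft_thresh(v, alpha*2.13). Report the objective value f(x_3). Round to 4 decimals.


FISTA on f(x) = 8*x^2 + 7*x + 2.13*|x|
L = 16, alpha = 0.0288
Iteration 1: beta = 0.0, y = 2.354 + 0.0*(2.354 - 2.354) = 2.354
  grad(y) = 44.664, v = y - alpha*grad = 1.0677
  prox(v) = soft_thresh(1.0677, 0.0613) = 1.0063
Iteration 2: beta = 0.3333, y = 1.0063 + 0.3333*(1.0063 - 2.354) = 0.5571
  grad(y) = 15.9138, v = y - alpha*grad = 0.0988
  prox(v) = soft_thresh(0.0988, 0.0613) = 0.0374
Iteration 3: beta = 0.5, y = 0.0374 + 0.5*(0.0374 - 1.0063) = -0.447
  grad(y) = -0.1519, v = y - alpha*grad = -0.4426
  prox(v) = soft_thresh(-0.4426, 0.0613) = -0.3813
f(x_3) = 8*(-0.3813)^2 + 7*(-0.3813) + 2.13*|-0.3813| = -0.6938


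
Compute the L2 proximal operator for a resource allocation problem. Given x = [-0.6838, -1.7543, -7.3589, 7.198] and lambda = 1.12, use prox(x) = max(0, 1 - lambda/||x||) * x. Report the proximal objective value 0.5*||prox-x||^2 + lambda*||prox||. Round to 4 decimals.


Step 1: Compute ||x||.
||x|| = 10.4647
Step 2: Compute scaling factor.
scale = max(0, 1 - 1.12/10.4647) = 0.893
Step 3: prox(x) = [-0.6106, -1.5665, -6.5713, 6.4276]
||prox(x)|| = 9.3447
Step 4: Proximal objective.
0.5*||prox-x||^2 = 0.6272
lambda*||prox|| = 10.4661
Total = 11.0933


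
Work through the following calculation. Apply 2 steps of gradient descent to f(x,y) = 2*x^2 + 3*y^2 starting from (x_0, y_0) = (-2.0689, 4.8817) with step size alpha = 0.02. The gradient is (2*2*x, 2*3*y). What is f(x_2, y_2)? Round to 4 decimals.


Gradient descent on f(x,y) = 2*x^2 + 3*y^2.
Starting point: (-2.0689, 4.8817), alpha = 0.02
Step 1: grad_x = 2*2*-2.0689 = -8.2756, grad_y = 2*3*4.8817 = 29.2902
  x_1 = -2.0689 - 0.02*-8.2756 = -1.9034
  y_1 = 4.8817 - 0.02*29.2902 = 4.2959
Step 2: grad_x = 2*2*-1.9034 = -7.6136, grad_y = 2*3*4.2959 = 25.7754
  x_2 = -1.9034 - 0.02*-7.6136 = -1.7511
  y_2 = 4.2959 - 0.02*25.7754 = 3.7804
f(-1.7511, 3.7804) = 2*(-1.7511)^2 + 3*3.7804^2 = 49.0068


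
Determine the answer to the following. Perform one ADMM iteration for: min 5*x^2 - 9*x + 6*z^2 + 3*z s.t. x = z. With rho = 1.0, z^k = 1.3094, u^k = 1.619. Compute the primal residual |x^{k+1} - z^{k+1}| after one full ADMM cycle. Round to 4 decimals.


ADMM iteration with rho = 1.0, z^k = 1.3094, u^k = 1.619
Step 1: x-update.
Minimize 5*x^2 - 9*x + (1.0/2)*(x - 1.3094 + 1.619)^2
FOC: (2*5 + 1.0)*x = 9 + 1.0*(1.3094 - 1.619)
x^{k+1} = 0.79
Step 2: z-update.
Minimize 6*z^2 + 3*z + (1.0/2)*(0.79 - z + 1.619)^2
FOC: (2*6 + 1.0)*z = -3 + 1.0*(0.79 + 1.619)
z^{k+1} = -0.0455
Step 3: u-update.
u^{k+1} = 1.619 + 0.79 + 0.0455 = 2.4545
Step 4: Primal residual = |0.79 + 0.0455| = 0.8355


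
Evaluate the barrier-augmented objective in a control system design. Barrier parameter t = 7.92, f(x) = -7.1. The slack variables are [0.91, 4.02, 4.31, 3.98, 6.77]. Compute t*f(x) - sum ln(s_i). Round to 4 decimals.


Step 1: Compute log-barrier.
ln values: [-0.0943, 1.3913, 1.4609, 1.3813, 1.9125]
phi = -(-0.0943 + 1.3913 + 1.4609 + 1.3813 + 1.9125) = -6.0517
Step 2: Compute augmented objective.
t*f(x) = 7.92*-7.1 = -56.232
Total = -56.232 - 6.0517 = -62.2837


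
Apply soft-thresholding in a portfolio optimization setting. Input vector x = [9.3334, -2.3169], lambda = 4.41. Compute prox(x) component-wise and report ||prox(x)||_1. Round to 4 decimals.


Soft-thresholding with lambda = 4.41:
prox(9.3334) = sign(9.3334)*max(|9.3334| - 4.41, 0) = 4.9234
prox(-2.3169) = sign(-2.3169)*max(|-2.3169| - 4.41, 0) = 0.0
prox(x) = [4.9234, 0.0]
||prox(x)||_1 = 4.9234 + 0.0 = 4.9234


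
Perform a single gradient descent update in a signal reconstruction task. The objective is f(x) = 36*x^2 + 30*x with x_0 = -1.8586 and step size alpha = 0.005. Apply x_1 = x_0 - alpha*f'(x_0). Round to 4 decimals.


We compute the gradient at x_0 and apply the update.
f'(x) = 72*x + 30
f'(-1.8586) = 72*-1.8586 + 30 = -103.8192
x_1 = -1.8586 - 0.005*-103.8192 = -1.3395


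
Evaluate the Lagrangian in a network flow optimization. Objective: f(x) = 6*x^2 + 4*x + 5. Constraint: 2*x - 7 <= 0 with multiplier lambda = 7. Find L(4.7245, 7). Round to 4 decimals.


Step 1: Evaluate f(x).
f(4.7245) = 6*4.7245^2 + 4*4.7245 + 5 = 157.8234
Step 2: Evaluate g(x).
g(4.7245) = 2*4.7245 - 7 = 2.449
Step 3: Compute Lagrangian.
L = 157.8234 + 7*2.449 = 174.9664


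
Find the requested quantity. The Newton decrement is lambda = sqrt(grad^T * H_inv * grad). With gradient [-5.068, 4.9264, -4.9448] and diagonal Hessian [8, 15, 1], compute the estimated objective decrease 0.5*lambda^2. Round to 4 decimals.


Step 1: H is diagonal, so H^(-1) * g = [-0.6335, 0.3284, -4.9448].
Step 2: g^T H^(-1) g = sum_i g_i^2 / H_ii
  = (-5.068)^2/8 + (4.9264)^2/15 + (-4.9448)^2/1
  = 3.2106 + 1.618 + 24.451 = 29.2796
Step 3: Objective decrease = 0.5 * g^T H^(-1) g = 14.6398


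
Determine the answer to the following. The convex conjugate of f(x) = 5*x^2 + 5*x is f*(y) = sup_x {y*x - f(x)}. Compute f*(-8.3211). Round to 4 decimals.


f*(y) = sup_x {y*x - a*x^2 - b*x} = sup_x {(y-b)*x - a*x^2}
FOC: (y - b) - 2a*x = 0 => x* = (y - b)/(2a)
x* = (-8.3211 - 5)/(2*5) = -1.3321
f*(-8.3211) = (y-b)^2/(4a) = (-8.3211 - 5)^2/(4*5)
= 177.4517/20 = 8.8726


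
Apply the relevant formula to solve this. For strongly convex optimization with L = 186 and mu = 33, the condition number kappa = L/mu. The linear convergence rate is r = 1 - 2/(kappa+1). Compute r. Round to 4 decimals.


Step 1: Compute the condition number.
kappa = L/mu = 186/33 = 5.6364
Step 2: Compute the convergence rate.
r = 1 - 2/(kappa + 1) = 1 - 2*mu/(L + mu) = (L - mu)/(L + mu) = 153/219 = 0.6986


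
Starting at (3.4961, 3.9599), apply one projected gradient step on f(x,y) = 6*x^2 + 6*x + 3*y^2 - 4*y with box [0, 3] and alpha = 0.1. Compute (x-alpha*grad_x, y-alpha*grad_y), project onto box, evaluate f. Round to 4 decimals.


Step 1: Compute gradient at (3.4961, 3.9599).
grad_x = 2*6*3.4961 + 6 = 47.9532
grad_y = 2*3*3.9599 - 4 = 19.7594
Step 2: Gradient step.
x_raw = 3.4961 - 0.1*47.9532 = -1.2992
y_raw = 3.9599 - 0.1*19.7594 = 1.984
Step 3: Project onto [0, 3].
x_proj = clip(-1.2992) = 0.0
y_proj = clip(1.984) = 1.984
Step 4: Evaluate f.
f(0.0, 1.984) = 3.8725


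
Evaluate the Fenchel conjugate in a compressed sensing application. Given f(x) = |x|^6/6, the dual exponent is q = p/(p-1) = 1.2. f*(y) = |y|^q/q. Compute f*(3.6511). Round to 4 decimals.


The conjugate exponent q satisfies 1/p + 1/q = 1.
p = 6, so q = 6/(6 - 1) = 1.2
|y|^q = 3.6511^1.2 = 4.7305
f*(3.6511) = 4.7305 / 1.2 = 3.9421


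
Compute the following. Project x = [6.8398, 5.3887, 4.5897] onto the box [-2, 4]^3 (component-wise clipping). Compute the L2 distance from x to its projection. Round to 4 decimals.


Project each component onto [-2, 4].
clip(6.8398) = 4.0, clip(5.3887) = 4.0, clip(4.5897) = 4.0
Projection = [4.0, 4.0, 4.0]
Squared diffs: [8.0645, 1.9285, 0.3477]
Distance = sqrt(10.3407) = 3.2157


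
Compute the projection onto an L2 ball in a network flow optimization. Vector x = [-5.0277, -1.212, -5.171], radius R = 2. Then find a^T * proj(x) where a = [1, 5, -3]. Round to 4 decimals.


Step 1: Compute ||x|| (intermediates to 6 decimals).
||x|| = sqrt((-5.0277)^2 + (-1.212)^2 + (-5.171)^2) = 7.313409
Step 2: Project.
Since ||x|| > R, scale = R/||x|| = 2/7.313409 = 0.27347, proj(x) = scale * x
proj(x) = [-1.374925, -0.331446, -1.414113]
Step 3: Dot product.
a^T * proj(x) = 1*(-1.374925) + 5*(-0.331446) - 3*(-1.414113) = 1.2102


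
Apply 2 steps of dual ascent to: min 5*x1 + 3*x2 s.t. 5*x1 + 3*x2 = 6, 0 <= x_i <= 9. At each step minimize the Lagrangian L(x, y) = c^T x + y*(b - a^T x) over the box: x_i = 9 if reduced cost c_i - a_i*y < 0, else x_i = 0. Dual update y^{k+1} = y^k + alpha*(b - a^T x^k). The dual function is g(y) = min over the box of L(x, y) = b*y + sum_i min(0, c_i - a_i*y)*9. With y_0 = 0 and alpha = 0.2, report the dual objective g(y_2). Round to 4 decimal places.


Dual ascent for LP: min 5*x1 + 3*x2, 5*x1 + 3*x2 = 6, 0 <= x_i <= 9
Step 1: y^k = 0.0, reduced costs: (5.0, 3.0)
  x^k = (0.0, 0.0), subgradient = b - a^T x = 6.0
  y^{k+1} = 0.0 + 0.2*6.0 = 1.2
Step 2: y^k = 1.2, reduced costs: (-1.0, -0.6)
  x^k = (9.0, 9.0), subgradient = b - a^T x = -66.0
  y^{k+1} = 1.2 + 0.2*-66.0 = -12.0
Dual objective at y_2 = -12.0: reduced costs (65.0, 39.0), box minimizer x = (0.0, 0.0)
g(y_2) = b*y + (c1 - a1*y)*x1 + (c2 - a2*y)*x2 = 6*(-12.0) + 65.0*0.0 + 39.0*0.0 = -72.0 + 0.0 + 0.0 = -72.0


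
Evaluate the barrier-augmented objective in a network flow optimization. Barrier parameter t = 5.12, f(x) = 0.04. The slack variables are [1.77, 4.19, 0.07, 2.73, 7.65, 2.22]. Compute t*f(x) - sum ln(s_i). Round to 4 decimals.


Step 1: Compute log-barrier.
ln values: [0.571, 1.4327, -2.6593, 1.0043, 2.0347, 0.7975]
phi = -(0.571 + 1.4327 - 2.6593 + 1.0043 + 2.0347 + 0.7975) = -3.1809
Step 2: Compute augmented objective.
t*f(x) = 5.12*0.04 = 0.2048
Total = 0.2048 - 3.1809 = -2.9761


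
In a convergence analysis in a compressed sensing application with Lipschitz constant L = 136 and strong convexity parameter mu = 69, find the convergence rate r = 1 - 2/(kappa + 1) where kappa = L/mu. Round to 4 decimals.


Step 1: Compute the condition number.
kappa = L/mu = 136/69 = 1.971
Step 2: Compute the convergence rate.
r = 1 - 2/(kappa + 1) = 1 - 2*mu/(L + mu) = (L - mu)/(L + mu) = 67/205 = 0.3268


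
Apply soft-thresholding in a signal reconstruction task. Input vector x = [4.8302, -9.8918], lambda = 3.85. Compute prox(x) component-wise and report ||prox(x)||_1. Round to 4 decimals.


Soft-thresholding with lambda = 3.85:
prox(4.8302) = sign(4.8302)*max(|4.8302| - 3.85, 0) = 0.9802
prox(-9.8918) = sign(-9.8918)*max(|-9.8918| - 3.85, 0) = -6.0418
prox(x) = [0.9802, -6.0418]
||prox(x)||_1 = 0.9802 + 6.0418 = 7.022


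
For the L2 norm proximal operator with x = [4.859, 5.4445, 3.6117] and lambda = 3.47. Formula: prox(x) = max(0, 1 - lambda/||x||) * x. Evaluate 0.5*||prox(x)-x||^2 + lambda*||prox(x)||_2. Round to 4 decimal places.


Step 1: Compute ||x||.
||x|| = 8.1423
Step 2: Compute scaling factor.
scale = max(0, 1 - 3.47/8.1423) = 0.5738
Step 3: prox(x) = [2.7882, 3.1242, 2.0725]
||prox(x)|| = 4.6723
Step 4: Proximal objective.
0.5*||prox-x||^2 = 6.0205
lambda*||prox|| = 16.2129
Total = 22.2333


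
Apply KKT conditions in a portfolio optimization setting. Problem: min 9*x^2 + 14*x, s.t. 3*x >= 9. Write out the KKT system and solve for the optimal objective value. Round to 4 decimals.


Step 1: Try lambda = 0 (constraint inactive).
x_unc = -14/(2*9) = -0.7778
Check: 3*-0.7778 = -2.3334 < 9 -- violated!
Step 2: Constraint must be active: 3*x = 9
x* = 9/3 = 3.0
lambda = (2*9*3.0 + 14)/3 = 22.6667
Step 3: Compute optimal value.
f(x*) = 9*3.0^2 + 14*3.0 = 123.0


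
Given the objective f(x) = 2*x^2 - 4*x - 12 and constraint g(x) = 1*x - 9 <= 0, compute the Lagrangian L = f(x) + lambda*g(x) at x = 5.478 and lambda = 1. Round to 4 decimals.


Step 1: Evaluate f(x).
f(5.478) = 2*5.478^2 - 4*5.478 - 12 = 26.105
Step 2: Evaluate g(x).
g(5.478) = 1*5.478 - 9 = -3.522
Step 3: Compute Lagrangian.
L = 26.105 + 1*-3.522 = 22.583


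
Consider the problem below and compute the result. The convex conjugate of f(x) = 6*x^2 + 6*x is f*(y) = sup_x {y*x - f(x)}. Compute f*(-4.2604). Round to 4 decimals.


f*(y) = sup_x {y*x - a*x^2 - b*x} = sup_x {(y-b)*x - a*x^2}
FOC: (y - b) - 2a*x = 0 => x* = (y - b)/(2a)
x* = (-4.2604 - 6)/(2*6) = -0.855
f*(-4.2604) = (y-b)^2/(4a) = (-4.2604 - 6)^2/(4*6)
= 105.2758/24 = 4.3865


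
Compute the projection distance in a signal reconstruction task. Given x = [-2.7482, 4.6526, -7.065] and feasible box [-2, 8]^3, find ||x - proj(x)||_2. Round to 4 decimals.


Project each component onto [-2, 8].
clip(-2.7482) = -2.0, clip(4.6526) = 4.6526, clip(-7.065) = -2.0
Projection = [-2.0, 4.6526, -2.0]
Squared diffs: [0.5598, 0.0, 25.6542]
Distance = sqrt(26.214) = 5.12


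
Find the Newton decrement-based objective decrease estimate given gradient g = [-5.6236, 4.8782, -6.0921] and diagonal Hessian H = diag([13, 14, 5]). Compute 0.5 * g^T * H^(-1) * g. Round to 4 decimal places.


Step 1: H is diagonal, so H^(-1) * g = [-0.4326, 0.3484, -1.2184].
Step 2: g^T H^(-1) g = sum_i g_i^2 / H_ii
  = (-5.6236)^2/13 + (4.8782)^2/14 + (-6.0921)^2/5
  = 2.4327 + 1.6998 + 7.4227 = 11.5552
Step 3: Objective decrease = 0.5 * g^T H^(-1) g = 5.7776


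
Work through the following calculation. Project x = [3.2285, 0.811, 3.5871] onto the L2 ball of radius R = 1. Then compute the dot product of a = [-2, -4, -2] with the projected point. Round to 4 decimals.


Step 1: Compute ||x|| (intermediates to 6 decimals).
||x|| = sqrt(3.2285^2 + 0.811^2 + 3.5871^2) = 4.893692
Step 2: Project.
Since ||x|| > R, scale = R/||x|| = 1/4.893692 = 0.204345, proj(x) = scale * x
proj(x) = [0.659728, 0.165724, 0.733006]
Step 3: Dot product.
a^T * proj(x) = -2*0.659728 - 4*0.165724 - 2*0.733006 = -3.4484


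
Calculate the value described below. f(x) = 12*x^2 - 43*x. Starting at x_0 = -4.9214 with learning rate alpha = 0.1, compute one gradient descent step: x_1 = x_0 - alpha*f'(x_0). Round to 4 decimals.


We compute the gradient at x_0 and apply the update.
f'(x) = 24*x - 43
f'(-4.9214) = 24*-4.9214 - 43 = -161.1136
x_1 = -4.9214 - 0.1*-161.1136 = 11.19


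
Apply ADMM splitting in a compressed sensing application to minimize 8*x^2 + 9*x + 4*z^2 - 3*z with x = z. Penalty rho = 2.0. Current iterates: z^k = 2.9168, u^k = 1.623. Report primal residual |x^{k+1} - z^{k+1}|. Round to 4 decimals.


ADMM iteration with rho = 2.0, z^k = 2.9168, u^k = 1.623
Step 1: x-update.
Minimize 8*x^2 + 9*x + (2.0/2)*(x - 2.9168 + 1.623)^2
FOC: (2*8 + 2.0)*x = -9 + 2.0*(2.9168 - 1.623)
x^{k+1} = -0.3562
Step 2: z-update.
Minimize 4*z^2 - 3*z + (2.0/2)*(-0.3562 - z + 1.623)^2
FOC: (2*4 + 2.0)*z = 3 + 2.0*(-0.3562 + 1.623)
z^{k+1} = 0.5534
Step 3: u-update.
u^{k+1} = 1.623 - 0.3562 - 0.5534 = 0.7134
Step 4: Primal residual = |-0.3562 - 0.5534| = 0.9096


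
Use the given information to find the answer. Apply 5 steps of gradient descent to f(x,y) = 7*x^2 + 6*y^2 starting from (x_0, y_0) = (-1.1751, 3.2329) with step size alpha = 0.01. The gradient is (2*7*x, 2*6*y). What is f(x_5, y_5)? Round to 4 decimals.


Gradient descent on f(x,y) = 7*x^2 + 6*y^2.
Starting point: (-1.1751, 3.2329), alpha = 0.01
Step 1: grad_x = 2*7*-1.1751 = -16.4514, grad_y = 2*6*3.2329 = 38.7948
  x_1 = -1.1751 - 0.01*-16.4514 = -1.0106
  y_1 = 3.2329 - 0.01*38.7948 = 2.845
Step 2: grad_x = 2*7*-1.0106 = -14.1482, grad_y = 2*6*2.845 = 34.1394
  x_2 = -1.0106 - 0.01*-14.1482 = -0.8691
  y_2 = 2.845 - 0.01*34.1394 = 2.5036
Step 3: grad_x = 2*7*-0.8691 = -12.1675, grad_y = 2*6*2.5036 = 30.0427
  x_3 = -0.8691 - 0.01*-12.1675 = -0.7474
  y_3 = 2.5036 - 0.01*30.0427 = 2.2031
Step 4: grad_x = 2*7*-0.7474 = -10.464, grad_y = 2*6*2.2031 = 26.4376
  x_4 = -0.7474 - 0.01*-10.464 = -0.6428
  y_4 = 2.2031 - 0.01*26.4376 = 1.9388
Step 5: grad_x = 2*7*-0.6428 = -8.9991, grad_y = 2*6*1.9388 = 23.2651
  x_5 = -0.6428 - 0.01*-8.9991 = -0.5528
  y_5 = 1.9388 - 0.01*23.2651 = 1.7061
f(-0.5528, 1.7061) = 7*(-0.5528)^2 + 6*1.7061^2 = 19.6039


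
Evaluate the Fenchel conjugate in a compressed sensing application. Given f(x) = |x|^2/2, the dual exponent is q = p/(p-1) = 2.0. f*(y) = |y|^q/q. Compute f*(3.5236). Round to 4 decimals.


The conjugate exponent q satisfies 1/p + 1/q = 1.
p = 2, so q = 2/(2 - 1) = 2.0
|y|^q = 3.5236^2.0 = 12.4158
f*(3.5236) = 12.4158 / 2.0 = 6.2079


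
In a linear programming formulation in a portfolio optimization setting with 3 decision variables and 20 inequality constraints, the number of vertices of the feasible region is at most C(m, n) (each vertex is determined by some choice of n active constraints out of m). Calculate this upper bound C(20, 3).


Each vertex corresponds to some choice of n active constraints out of m, so the number of vertices is at most C(m, n) = m! / (n!(m-n)!).
m = 20, n = 3
Numerator: 20 * 19 * 18
Denominator: 3! = 6
C(20, 3) = 1140


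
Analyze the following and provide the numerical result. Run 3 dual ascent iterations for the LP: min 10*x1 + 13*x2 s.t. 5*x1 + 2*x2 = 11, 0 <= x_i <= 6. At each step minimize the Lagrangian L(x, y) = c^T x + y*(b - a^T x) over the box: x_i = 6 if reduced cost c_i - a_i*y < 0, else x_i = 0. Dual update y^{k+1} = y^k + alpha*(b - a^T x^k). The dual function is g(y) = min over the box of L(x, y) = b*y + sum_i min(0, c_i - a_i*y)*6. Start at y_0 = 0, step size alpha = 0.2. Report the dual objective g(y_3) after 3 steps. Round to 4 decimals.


Dual ascent for LP: min 10*x1 + 13*x2, 5*x1 + 2*x2 = 11, 0 <= x_i <= 6
Step 1: y^k = 0.0, reduced costs: (10.0, 13.0)
  x^k = (0.0, 0.0), subgradient = b - a^T x = 11.0
  y^{k+1} = 0.0 + 0.2*11.0 = 2.2
Step 2: y^k = 2.2, reduced costs: (-1.0, 8.6)
  x^k = (6.0, 0.0), subgradient = b - a^T x = -19.0
  y^{k+1} = 2.2 + 0.2*-19.0 = -1.6
Step 3: y^k = -1.6, reduced costs: (18.0, 16.2)
  x^k = (0.0, 0.0), subgradient = b - a^T x = 11.0
  y^{k+1} = -1.6 + 0.2*11.0 = 0.6
Dual objective at y_3 = 0.6: reduced costs (7.0, 11.8), box minimizer x = (0.0, 0.0)
g(y_3) = b*y + (c1 - a1*y)*x1 + (c2 - a2*y)*x2 = 11*0.6 + 7.0*0.0 + 11.8*0.0 = 6.6 + 0.0 + 0.0 = 6.6


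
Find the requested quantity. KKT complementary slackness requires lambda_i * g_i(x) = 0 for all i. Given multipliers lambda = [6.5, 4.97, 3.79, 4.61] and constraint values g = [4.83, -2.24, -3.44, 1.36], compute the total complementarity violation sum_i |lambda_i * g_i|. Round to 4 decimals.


KKT complementary slackness check:
lambda_1 * g_1 = 6.5 * 4.83 = 31.395
lambda_2 * g_2 = 4.97 * -2.24 = -11.1328
lambda_3 * g_3 = 3.79 * -3.44 = -13.0376
lambda_4 * g_4 = 4.61 * 1.36 = 6.2696
Total violation = 31.395 + 11.1328 + 13.0376 + 6.2696 = 61.835


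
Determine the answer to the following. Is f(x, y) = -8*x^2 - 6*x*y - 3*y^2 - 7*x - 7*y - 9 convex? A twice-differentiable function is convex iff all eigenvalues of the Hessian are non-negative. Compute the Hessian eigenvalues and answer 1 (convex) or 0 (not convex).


The Hessian of f(x,y) = -8*x^2 - 6*x*y - 3*y^2 - 7*x - 7*y - 9 is:
H = [[-16, -6], [-6, -6]]
Trace = -16 - 6 = -22
Determinant = -16*-6 - (-6)^2 = 60
Discriminant = (-22)^2 - 4*60 = 244.0
Eigenvalues: lambda_1 = -18.8102, lambda_2 = -3.1898
The function is not convex.

0


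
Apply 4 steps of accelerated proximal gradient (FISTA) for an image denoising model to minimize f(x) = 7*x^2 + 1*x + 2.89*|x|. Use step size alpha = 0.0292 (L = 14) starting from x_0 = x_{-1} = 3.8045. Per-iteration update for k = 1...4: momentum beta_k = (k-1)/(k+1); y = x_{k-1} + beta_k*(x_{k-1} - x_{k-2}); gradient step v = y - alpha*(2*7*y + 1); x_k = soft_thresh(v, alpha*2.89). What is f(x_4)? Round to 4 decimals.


FISTA on f(x) = 7*x^2 + 1*x + 2.89*|x|
L = 14, alpha = 0.0292
Iteration 1: beta = 0.0, y = 3.8045 + 0.0*(3.8045 - 3.8045) = 3.8045
  grad(y) = 54.263, v = y - alpha*grad = 2.22
  prox(v) = soft_thresh(2.22, 0.0844) = 2.1356
Iteration 2: beta = 0.3333, y = 2.1356 + 0.3333*(2.1356 - 3.8045) = 1.5793
  grad(y) = 23.1108, v = y - alpha*grad = 0.9045
  prox(v) = soft_thresh(0.9045, 0.0844) = 0.8201
Iteration 3: beta = 0.5, y = 0.8201 + 0.5*(0.8201 - 2.1356) = 0.1624
  grad(y) = 3.2731, v = y - alpha*grad = 0.0668
  prox(v) = soft_thresh(0.0668, 0.0844) = 0.0
Iteration 4: beta = 0.6, y = 0.0 + 0.6*(0.0 - 0.8201) = -0.4921
  grad(y) = -5.889, v = y - alpha*grad = -0.3201
  prox(v) = soft_thresh(-0.3201, 0.0844) = -0.2357
f(x_4) = 7*(-0.2357)^2 + 1*(-0.2357) + 2.89*|-0.2357| = 0.8345


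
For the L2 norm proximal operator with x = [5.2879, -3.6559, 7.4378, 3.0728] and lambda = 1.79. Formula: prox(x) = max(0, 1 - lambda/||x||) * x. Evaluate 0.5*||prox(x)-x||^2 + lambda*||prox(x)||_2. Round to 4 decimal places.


Step 1: Compute ||x||.
||x|| = 10.3
Step 2: Compute scaling factor.
scale = max(0, 1 - 1.79/10.3) = 0.8262
Step 3: prox(x) = [4.3689, -3.0206, 6.1452, 2.5388]
||prox(x)|| = 8.51
Step 4: Proximal objective.
0.5*||prox-x||^2 = 1.6021
lambda*||prox|| = 15.2329
Total = 16.835


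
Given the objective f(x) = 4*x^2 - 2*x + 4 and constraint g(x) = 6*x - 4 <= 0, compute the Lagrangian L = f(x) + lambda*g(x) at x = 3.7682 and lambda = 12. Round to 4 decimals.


Step 1: Evaluate f(x).
f(3.7682) = 4*3.7682^2 - 2*3.7682 + 4 = 53.2609
Step 2: Evaluate g(x).
g(3.7682) = 6*3.7682 - 4 = 18.6092
Step 3: Compute Lagrangian.
L = 53.2609 + 12*18.6092 = 276.5713


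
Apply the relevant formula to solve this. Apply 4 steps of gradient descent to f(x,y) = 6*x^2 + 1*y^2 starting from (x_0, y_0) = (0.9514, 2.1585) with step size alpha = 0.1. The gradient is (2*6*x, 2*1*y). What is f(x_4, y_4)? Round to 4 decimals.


Gradient descent on f(x,y) = 6*x^2 + 1*y^2.
Starting point: (0.9514, 2.1585), alpha = 0.1
Step 1: grad_x = 2*6*0.9514 = 11.4168, grad_y = 2*1*2.1585 = 4.317
  x_1 = 0.9514 - 0.1*11.4168 = -0.1903
  y_1 = 2.1585 - 0.1*4.317 = 1.7268
Step 2: grad_x = 2*6*-0.1903 = -2.2834, grad_y = 2*1*1.7268 = 3.4536
  x_2 = -0.1903 - 0.1*-2.2834 = 0.0381
  y_2 = 1.7268 - 0.1*3.4536 = 1.3814
Step 3: grad_x = 2*6*0.0381 = 0.4567, grad_y = 2*1*1.3814 = 2.7629
  x_3 = 0.0381 - 0.1*0.4567 = -0.0076
  y_3 = 1.3814 - 0.1*2.7629 = 1.1052
Step 4: grad_x = 2*6*-0.0076 = -0.0913, grad_y = 2*1*1.1052 = 2.2103
  x_4 = -0.0076 - 0.1*-0.0913 = 0.0015
  y_4 = 1.1052 - 0.1*2.2103 = 0.8841
f(0.0015, 0.8841) = 6*0.0015^2 + 1*0.8841^2 = 0.7817


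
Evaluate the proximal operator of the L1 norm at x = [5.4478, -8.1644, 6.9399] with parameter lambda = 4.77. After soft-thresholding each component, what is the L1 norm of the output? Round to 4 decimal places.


Soft-thresholding with lambda = 4.77:
prox(5.4478) = sign(5.4478)*max(|5.4478| - 4.77, 0) = 0.6778
prox(-8.1644) = sign(-8.1644)*max(|-8.1644| - 4.77, 0) = -3.3944
prox(6.9399) = sign(6.9399)*max(|6.9399| - 4.77, 0) = 2.1699
prox(x) = [0.6778, -3.3944, 2.1699]
||prox(x)||_1 = 0.6778 + 3.3944 + 2.1699 = 6.2421


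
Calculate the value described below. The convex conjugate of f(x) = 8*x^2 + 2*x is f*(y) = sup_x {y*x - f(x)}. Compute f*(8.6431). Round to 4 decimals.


f*(y) = sup_x {y*x - a*x^2 - b*x} = sup_x {(y-b)*x - a*x^2}
FOC: (y - b) - 2a*x = 0 => x* = (y - b)/(2a)
x* = (8.6431 - 2)/(2*8) = 0.4152
f*(8.6431) = (y-b)^2/(4a) = (8.6431 - 2)^2/(4*8)
= 44.1308/32 = 1.3791


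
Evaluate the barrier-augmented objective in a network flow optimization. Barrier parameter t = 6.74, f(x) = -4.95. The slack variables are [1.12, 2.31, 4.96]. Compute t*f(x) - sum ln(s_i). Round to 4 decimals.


Step 1: Compute log-barrier.
ln values: [0.1133, 0.8372, 1.6014]
phi = -(0.1133 + 0.8372 + 1.6014) = -2.552
Step 2: Compute augmented objective.
t*f(x) = 6.74*-4.95 = -33.363
Total = -33.363 - 2.552 = -35.915


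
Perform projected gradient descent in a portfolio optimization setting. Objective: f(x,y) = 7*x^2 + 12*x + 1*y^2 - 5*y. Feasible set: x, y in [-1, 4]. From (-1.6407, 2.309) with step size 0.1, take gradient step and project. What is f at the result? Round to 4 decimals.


Step 1: Compute gradient at (-1.6407, 2.309).
grad_x = 2*7*-1.6407 + 12 = -10.9698
grad_y = 2*1*2.309 - 5 = -0.382
Step 2: Gradient step.
x_raw = -1.6407 - 0.1*-10.9698 = -0.5437
y_raw = 2.309 - 0.1*-0.382 = 2.3472
Step 3: Project onto [-1, 4].
x_proj = clip(-0.5437) = -0.5437
y_proj = clip(2.3472) = 2.3472
Step 4: Evaluate f.
f(-0.5437, 2.3472) = -10.6819


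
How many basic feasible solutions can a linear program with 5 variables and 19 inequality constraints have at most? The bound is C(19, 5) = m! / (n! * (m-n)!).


Each vertex corresponds to some choice of n active constraints out of m, so the number of vertices is at most C(m, n) = m! / (n!(m-n)!).
m = 19, n = 5
Numerator: 19 * 18 * 17 * 16 * 15
Denominator: 5! = 120
C(19, 5) = 11628


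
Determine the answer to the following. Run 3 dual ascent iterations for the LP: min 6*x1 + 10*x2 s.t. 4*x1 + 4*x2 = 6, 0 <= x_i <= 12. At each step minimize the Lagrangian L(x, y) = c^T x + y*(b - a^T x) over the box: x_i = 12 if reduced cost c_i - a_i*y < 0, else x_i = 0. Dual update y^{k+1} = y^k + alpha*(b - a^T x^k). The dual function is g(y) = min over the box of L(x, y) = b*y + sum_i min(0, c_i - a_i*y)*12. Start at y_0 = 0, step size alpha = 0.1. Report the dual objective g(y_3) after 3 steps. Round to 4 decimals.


Dual ascent for LP: min 6*x1 + 10*x2, 4*x1 + 4*x2 = 6, 0 <= x_i <= 12
Step 1: y^k = 0.0, reduced costs: (6.0, 10.0)
  x^k = (0.0, 0.0), subgradient = b - a^T x = 6.0
  y^{k+1} = 0.0 + 0.1*6.0 = 0.6
Step 2: y^k = 0.6, reduced costs: (3.6, 7.6)
  x^k = (0.0, 0.0), subgradient = b - a^T x = 6.0
  y^{k+1} = 0.6 + 0.1*6.0 = 1.2
Step 3: y^k = 1.2, reduced costs: (1.2, 5.2)
  x^k = (0.0, 0.0), subgradient = b - a^T x = 6.0
  y^{k+1} = 1.2 + 0.1*6.0 = 1.8
Dual objective at y_3 = 1.8: reduced costs (-1.2, 2.8), box minimizer x = (12.0, 0.0)
g(y_3) = b*y + (c1 - a1*y)*x1 + (c2 - a2*y)*x2 = 6*1.8 + (-1.2)*12.0 + 2.8*0.0 = 10.8 - 14.4 + 0.0 = -3.6


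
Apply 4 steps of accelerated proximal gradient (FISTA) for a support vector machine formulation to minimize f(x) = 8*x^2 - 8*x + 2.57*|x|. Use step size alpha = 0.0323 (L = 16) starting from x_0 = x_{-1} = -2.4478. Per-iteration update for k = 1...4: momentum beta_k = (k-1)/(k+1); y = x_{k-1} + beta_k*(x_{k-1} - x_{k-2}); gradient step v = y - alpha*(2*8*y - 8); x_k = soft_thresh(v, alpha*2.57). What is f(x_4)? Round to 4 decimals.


FISTA on f(x) = 8*x^2 - 8*x + 2.57*|x|
L = 16, alpha = 0.0323
Iteration 1: beta = 0.0, y = -2.4478 + 0.0*(-2.4478 + 2.4478) = -2.4478
  grad(y) = -47.1648, v = y - alpha*grad = -0.9244
  prox(v) = soft_thresh(-0.9244, 0.083) = -0.8414
Iteration 2: beta = 0.3333, y = -0.8414 + 0.3333*(-0.8414 + 2.4478) = -0.3059
  grad(y) = -12.8942, v = y - alpha*grad = 0.1106
  prox(v) = soft_thresh(0.1106, 0.083) = 0.0276
Iteration 3: beta = 0.5, y = 0.0276 + 0.5*(0.0276 + 0.8414) = 0.4621
  grad(y) = -0.6071, v = y - alpha*grad = 0.4817
  prox(v) = soft_thresh(0.4817, 0.083) = 0.3987
Iteration 4: beta = 0.6, y = 0.3987 + 0.6*(0.3987 - 0.0276) = 0.6213
  grad(y) = 1.9408, v = y - alpha*grad = 0.5586
  prox(v) = soft_thresh(0.5586, 0.083) = 0.4756
f(x_4) = 8*0.4756^2 - 8*0.4756 + 2.57*|0.4756| = -0.7729


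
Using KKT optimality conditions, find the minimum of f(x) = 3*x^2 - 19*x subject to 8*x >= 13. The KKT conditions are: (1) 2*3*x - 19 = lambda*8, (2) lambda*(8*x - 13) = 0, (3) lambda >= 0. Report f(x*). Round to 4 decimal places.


Step 1: Try lambda = 0 (constraint inactive).
Stationarity: 2*3*x - 19 = 0
x* = 19/(2*3) = 19/6 = 3.1667 (rounded; the exact value 19/6 is used below)
Check constraint: 8*3.1667 = 25.3336 >= 13 -- satisfied.
Step 2: Compute optimal value.
f(x*) = 3*(19/6)^2 - 19*(19/6) = -30.0833


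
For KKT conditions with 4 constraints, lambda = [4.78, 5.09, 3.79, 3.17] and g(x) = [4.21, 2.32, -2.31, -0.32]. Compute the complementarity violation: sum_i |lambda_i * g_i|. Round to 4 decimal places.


KKT complementary slackness check:
lambda_1 * g_1 = 4.78 * 4.21 = 20.1238
lambda_2 * g_2 = 5.09 * 2.32 = 11.8088
lambda_3 * g_3 = 3.79 * -2.31 = -8.7549
lambda_4 * g_4 = 3.17 * -0.32 = -1.0144
Total violation = 20.1238 + 11.8088 + 8.7549 + 1.0144 = 41.7019


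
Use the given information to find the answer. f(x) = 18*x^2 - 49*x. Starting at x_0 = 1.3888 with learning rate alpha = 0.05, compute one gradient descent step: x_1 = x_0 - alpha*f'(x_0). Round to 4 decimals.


We compute the gradient at x_0 and apply the update.
f'(x) = 36*x - 49
f'(1.3888) = 36*1.3888 - 49 = 0.9968
x_1 = 1.3888 - 0.05*0.9968 = 1.339


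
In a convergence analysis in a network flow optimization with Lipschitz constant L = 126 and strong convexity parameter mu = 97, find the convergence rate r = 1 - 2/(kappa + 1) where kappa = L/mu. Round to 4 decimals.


Step 1: Compute the condition number.
kappa = L/mu = 126/97 = 1.299
Step 2: Compute the convergence rate.
r = 1 - 2/(kappa + 1) = 1 - 2*mu/(L + mu) = (L - mu)/(L + mu) = 29/223 = 0.13


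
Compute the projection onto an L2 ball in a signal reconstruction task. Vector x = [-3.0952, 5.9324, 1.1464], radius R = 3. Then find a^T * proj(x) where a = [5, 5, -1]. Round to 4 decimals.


Step 1: Compute ||x|| (intermediates to 6 decimals).
||x|| = sqrt((-3.0952)^2 + 5.9324^2 + 1.1464^2) = 6.788804
Step 2: Project.
Since ||x|| > R, scale = R/||x|| = 3/6.788804 = 0.441904, proj(x) = scale * x
proj(x) = [-1.367781, 2.621551, 0.506599]
Step 3: Dot product.
a^T * proj(x) = 5*(-1.367781) + 5*2.621551 - 1*0.506599 = 5.7623


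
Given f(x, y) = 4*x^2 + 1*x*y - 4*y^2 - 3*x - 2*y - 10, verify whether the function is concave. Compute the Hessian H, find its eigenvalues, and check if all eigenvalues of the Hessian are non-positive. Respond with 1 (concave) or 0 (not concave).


The Hessian of f(x,y) = 4*x^2 + 1*x*y - 4*y^2 - 3*x - 2*y - 10 is:
H = [[8, 1], [1, -8]]
Trace = 8 - 8 = 0
Determinant = 8*-8 - (1)^2 = -65
Discriminant = (0)^2 - 4*-65 = 260.0
Eigenvalues: lambda_1 = -8.0623, lambda_2 = 8.0623
The function is not concave.

0


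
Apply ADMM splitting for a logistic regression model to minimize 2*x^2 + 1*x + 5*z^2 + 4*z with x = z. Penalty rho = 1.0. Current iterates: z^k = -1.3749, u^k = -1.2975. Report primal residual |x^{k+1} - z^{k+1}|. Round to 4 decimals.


ADMM iteration with rho = 1.0, z^k = -1.3749, u^k = -1.2975
Step 1: x-update.
Minimize 2*x^2 + 1*x + (1.0/2)*(x + 1.3749 - 1.2975)^2
FOC: (2*2 + 1.0)*x = -1 + 1.0*(-1.3749 + 1.2975)
x^{k+1} = -0.2155
Step 2: z-update.
Minimize 5*z^2 + 4*z + (1.0/2)*(-0.2155 - z - 1.2975)^2
FOC: (2*5 + 1.0)*z = -4 + 1.0*(-0.2155 - 1.2975)
z^{k+1} = -0.5012
Step 3: u-update.
u^{k+1} = -1.2975 - 0.2155 + 0.5012 = -1.0118
Step 4: Primal residual = |-0.2155 + 0.5012| = 0.2857


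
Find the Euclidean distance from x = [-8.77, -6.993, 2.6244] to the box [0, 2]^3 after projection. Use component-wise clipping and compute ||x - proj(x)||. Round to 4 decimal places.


Project each component onto [0, 2].
clip(-8.77) = 0.0, clip(-6.993) = 0.0, clip(2.6244) = 2.0
Projection = [0.0, 0.0, 2.0]
Squared diffs: [76.9129, 48.902, 0.3899]
Distance = sqrt(126.2048) = 11.2341


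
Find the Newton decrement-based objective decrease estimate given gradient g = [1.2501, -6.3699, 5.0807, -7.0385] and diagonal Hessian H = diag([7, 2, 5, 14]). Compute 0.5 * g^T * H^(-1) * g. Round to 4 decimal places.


Step 1: H is diagonal, so H^(-1) * g = [0.1786, -3.185, 1.0161, -0.5028].
Step 2: g^T H^(-1) g = sum_i g_i^2 / H_ii
  = (1.2501)^2/7 + (-6.3699)^2/2 + (5.0807)^2/5 + (-7.0385)^2/14
  = 0.2233 + 20.2878 + 5.1627 + 3.5386 = 29.2124
Step 3: Objective decrease = 0.5 * g^T H^(-1) g = 14.6062


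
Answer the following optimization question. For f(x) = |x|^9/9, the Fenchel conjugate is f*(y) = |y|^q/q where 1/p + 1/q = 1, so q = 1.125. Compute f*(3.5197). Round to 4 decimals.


The conjugate exponent q satisfies 1/p + 1/q = 1.
p = 9, so q = 9/(9 - 1) = 1.125
|y|^q = 3.5197^1.125 = 4.1193
f*(3.5197) = 4.1193 / 1.125 = 3.6616


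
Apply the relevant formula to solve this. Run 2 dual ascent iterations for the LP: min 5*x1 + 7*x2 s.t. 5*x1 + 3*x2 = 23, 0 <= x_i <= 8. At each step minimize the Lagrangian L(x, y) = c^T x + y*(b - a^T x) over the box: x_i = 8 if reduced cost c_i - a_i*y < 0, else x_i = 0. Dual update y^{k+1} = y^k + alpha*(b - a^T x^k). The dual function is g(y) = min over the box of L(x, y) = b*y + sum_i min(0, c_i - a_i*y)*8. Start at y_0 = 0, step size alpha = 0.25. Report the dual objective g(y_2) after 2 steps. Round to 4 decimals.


Dual ascent for LP: min 5*x1 + 7*x2, 5*x1 + 3*x2 = 23, 0 <= x_i <= 8
Step 1: y^k = 0.0, reduced costs: (5.0, 7.0)
  x^k = (0.0, 0.0), subgradient = b - a^T x = 23.0
  y^{k+1} = 0.0 + 0.25*23.0 = 5.75
Step 2: y^k = 5.75, reduced costs: (-23.75, -10.25)
  x^k = (8.0, 8.0), subgradient = b - a^T x = -41.0
  y^{k+1} = 5.75 + 0.25*-41.0 = -4.5
Dual objective at y_2 = -4.5: reduced costs (27.5, 20.5), box minimizer x = (0.0, 0.0)
g(y_2) = b*y + (c1 - a1*y)*x1 + (c2 - a2*y)*x2 = 23*(-4.5) + 27.5*0.0 + 20.5*0.0 = -103.5 + 0.0 + 0.0 = -103.5


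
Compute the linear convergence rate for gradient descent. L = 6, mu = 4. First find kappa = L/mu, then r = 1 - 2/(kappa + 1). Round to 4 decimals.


Step 1: Compute the condition number.
kappa = L/mu = 6/4 = 1.5
Step 2: Compute the convergence rate.
r = 1 - 2/(kappa + 1) = 1 - 2*mu/(L + mu) = (L - mu)/(L + mu) = 2/10 = 0.2


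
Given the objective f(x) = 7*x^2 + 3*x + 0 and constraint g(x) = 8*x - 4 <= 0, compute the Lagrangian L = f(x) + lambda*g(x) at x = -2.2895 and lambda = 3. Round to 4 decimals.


Step 1: Evaluate f(x).
f(-2.2895) = 7*(-2.2895)^2 + 3*(-2.2895) + 0 = 29.8242
Step 2: Evaluate g(x).
g(-2.2895) = 8*-2.2895 - 4 = -22.316
Step 3: Compute Lagrangian.
L = 29.8242 + 3*-22.316 = -37.1238


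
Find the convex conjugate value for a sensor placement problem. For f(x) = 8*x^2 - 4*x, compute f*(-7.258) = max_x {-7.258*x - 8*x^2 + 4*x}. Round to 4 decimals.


f*(y) = sup_x {y*x - a*x^2 - b*x} = sup_x {(y-b)*x - a*x^2}
FOC: (y - b) - 2a*x = 0 => x* = (y - b)/(2a)
x* = (-7.258 + 4)/(2*8) = -0.2036
f*(-7.258) = (y-b)^2/(4a) = (-7.258 + 4)^2/(4*8)
= 10.6146/32 = 0.3317


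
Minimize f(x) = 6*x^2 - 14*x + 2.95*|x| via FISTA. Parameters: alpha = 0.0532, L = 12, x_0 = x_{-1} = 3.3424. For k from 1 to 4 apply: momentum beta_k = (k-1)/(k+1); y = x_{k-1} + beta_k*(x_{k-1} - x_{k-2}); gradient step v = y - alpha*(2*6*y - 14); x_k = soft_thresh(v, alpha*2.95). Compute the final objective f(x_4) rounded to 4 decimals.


FISTA on f(x) = 6*x^2 - 14*x + 2.95*|x|
L = 12, alpha = 0.0532
Iteration 1: beta = 0.0, y = 3.3424 + 0.0*(3.3424 - 3.3424) = 3.3424
  grad(y) = 26.1088, v = y - alpha*grad = 1.9534
  prox(v) = soft_thresh(1.9534, 0.1569) = 1.7965
Iteration 2: beta = 0.3333, y = 1.7965 + 0.3333*(1.7965 - 3.3424) = 1.2812
  grad(y) = 1.3739, v = y - alpha*grad = 1.2081
  prox(v) = soft_thresh(1.2081, 0.1569) = 1.0511
Iteration 3: beta = 0.5, y = 1.0511 + 0.5*(1.0511 - 1.7965) = 0.6785
  grad(y) = -5.8585, v = y - alpha*grad = 0.9901
  prox(v) = soft_thresh(0.9901, 0.1569) = 0.8332
Iteration 4: beta = 0.6, y = 0.8332 + 0.6*(0.8332 - 1.0511) = 0.7024
  grad(y) = -5.5709, v = y - alpha*grad = 0.9988
  prox(v) = soft_thresh(0.9988, 0.1569) = 0.8419
f(x_4) = 6*0.8419^2 - 14*0.8419 + 2.95*|0.8419| = -5.0502


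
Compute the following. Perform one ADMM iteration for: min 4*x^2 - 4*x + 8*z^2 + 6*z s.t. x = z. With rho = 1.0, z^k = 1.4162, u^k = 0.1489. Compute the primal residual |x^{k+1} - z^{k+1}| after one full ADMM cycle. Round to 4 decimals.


ADMM iteration with rho = 1.0, z^k = 1.4162, u^k = 0.1489
Step 1: x-update.
Minimize 4*x^2 - 4*x + (1.0/2)*(x - 1.4162 + 0.1489)^2
FOC: (2*4 + 1.0)*x = 4 + 1.0*(1.4162 - 0.1489)
x^{k+1} = 0.5853
Step 2: z-update.
Minimize 8*z^2 + 6*z + (1.0/2)*(0.5853 - z + 0.1489)^2
FOC: (2*8 + 1.0)*z = -6 + 1.0*(0.5853 + 0.1489)
z^{k+1} = -0.3098
Step 3: u-update.
u^{k+1} = 0.1489 + 0.5853 + 0.3098 = 1.0439
Step 4: Primal residual = |0.5853 + 0.3098| = 0.895


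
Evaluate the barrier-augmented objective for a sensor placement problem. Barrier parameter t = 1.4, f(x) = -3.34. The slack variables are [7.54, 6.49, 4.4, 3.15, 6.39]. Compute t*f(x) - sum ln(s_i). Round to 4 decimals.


Step 1: Compute log-barrier.
ln values: [2.0202, 1.8703, 1.4816, 1.1474, 1.8547]
phi = -(2.0202 + 1.8703 + 1.4816 + 1.1474 + 1.8547) = -8.3742
Step 2: Compute augmented objective.
t*f(x) = 1.4*-3.34 = -4.676
Total = -4.676 - 8.3742 = -13.0502


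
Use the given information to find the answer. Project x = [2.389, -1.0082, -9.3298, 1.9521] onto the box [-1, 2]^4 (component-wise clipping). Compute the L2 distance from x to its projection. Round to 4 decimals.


Project each component onto [-1, 2].
clip(2.389) = 2.0, clip(-1.0082) = -1.0, clip(-9.3298) = -1.0, clip(1.9521) = 1.9521
Projection = [2.0, -1.0, -1.0, 1.9521]
Squared diffs: [0.1513, 0.0001, 69.3856, 0.0]
Distance = sqrt(69.537) = 8.3389


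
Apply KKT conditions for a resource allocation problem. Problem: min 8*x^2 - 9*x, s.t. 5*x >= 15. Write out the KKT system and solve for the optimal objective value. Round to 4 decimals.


Step 1: Try lambda = 0 (constraint inactive).
x_unc = 9/(2*8) = 0.5625
Check: 5*0.5625 = 2.8125 < 15 -- violated!
Step 2: Constraint must be active: 5*x = 15
x* = 15/5 = 3.0
lambda = (2*8*3.0 - 9)/5 = 7.8
Step 3: Compute optimal value.
f(x*) = 8*3.0^2 - 9*3.0 = 45.0


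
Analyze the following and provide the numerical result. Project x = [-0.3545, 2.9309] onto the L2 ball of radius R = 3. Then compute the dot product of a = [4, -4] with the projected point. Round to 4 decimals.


Step 1: Compute ||x|| (intermediates to 6 decimals).
||x|| = sqrt((-0.3545)^2 + 2.9309^2) = 2.952261
Step 2: Project.
Since ||x|| <= R, proj = x (no scaling needed).
proj(x) = [-0.3545, 2.9309]
Step 3: Dot product.
a^T * proj(x) = 4*(-0.3545) - 4*2.9309 = -13.1416


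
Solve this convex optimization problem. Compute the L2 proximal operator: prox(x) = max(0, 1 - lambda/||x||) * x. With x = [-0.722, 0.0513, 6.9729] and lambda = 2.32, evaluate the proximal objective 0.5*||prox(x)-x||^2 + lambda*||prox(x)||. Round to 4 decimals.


Step 1: Compute ||x||.
||x|| = 7.0104
Step 2: Compute scaling factor.
scale = max(0, 1 - 2.32/7.0104) = 0.6691
Step 3: prox(x) = [-0.4831, 0.0343, 4.6653]
||prox(x)|| = 4.6904
Step 4: Proximal objective.
0.5*||prox-x||^2 = 2.6912
lambda*||prox|| = 10.8817
Total = 13.5729


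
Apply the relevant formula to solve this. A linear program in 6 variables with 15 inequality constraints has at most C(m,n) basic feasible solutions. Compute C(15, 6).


Each vertex corresponds to some choice of n active constraints out of m, so the number of vertices is at most C(m, n) = m! / (n!(m-n)!).
m = 15, n = 6
Numerator: 15 * 14 * 13 * 12 * 11 * 10
Denominator: 6! = 720
C(15, 6) = 5005


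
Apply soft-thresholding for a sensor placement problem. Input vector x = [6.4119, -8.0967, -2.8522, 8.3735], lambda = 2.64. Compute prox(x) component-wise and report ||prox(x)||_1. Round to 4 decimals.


Soft-thresholding with lambda = 2.64:
prox(6.4119) = sign(6.4119)*max(|6.4119| - 2.64, 0) = 3.7719
prox(-8.0967) = sign(-8.0967)*max(|-8.0967| - 2.64, 0) = -5.4567
prox(-2.8522) = sign(-2.8522)*max(|-2.8522| - 2.64, 0) = -0.2122
prox(8.3735) = sign(8.3735)*max(|8.3735| - 2.64, 0) = 5.7335
prox(x) = [3.7719, -5.4567, -0.2122, 5.7335]
||prox(x)||_1 = 3.7719 + 5.4567 + 0.2122 + 5.7335 = 15.1743


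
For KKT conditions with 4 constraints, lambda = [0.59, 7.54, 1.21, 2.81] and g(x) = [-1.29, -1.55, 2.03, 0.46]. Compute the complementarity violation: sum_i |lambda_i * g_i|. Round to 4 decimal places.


KKT complementary slackness check:
lambda_1 * g_1 = 0.59 * -1.29 = -0.7611
lambda_2 * g_2 = 7.54 * -1.55 = -11.687
lambda_3 * g_3 = 1.21 * 2.03 = 2.4563
lambda_4 * g_4 = 2.81 * 0.46 = 1.2926
Total violation = 0.7611 + 11.687 + 2.4563 + 1.2926 = 16.197


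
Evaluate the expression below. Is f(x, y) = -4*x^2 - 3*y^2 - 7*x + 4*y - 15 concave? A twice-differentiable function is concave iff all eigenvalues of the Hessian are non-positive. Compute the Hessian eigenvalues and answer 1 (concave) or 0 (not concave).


The Hessian of f(x,y) = -4*x^2 - 3*y^2 - 7*x + 4*y - 15 is:
H = [[-8, 0], [0, -6]]
Trace = -8 - 6 = -14
Determinant = -8*-6 - (0)^2 = 48
Discriminant = (-14)^2 - 4*48 = 4.0
Eigenvalues: lambda_1 = -8.0, lambda_2 = -6.0
The function is concave.

1


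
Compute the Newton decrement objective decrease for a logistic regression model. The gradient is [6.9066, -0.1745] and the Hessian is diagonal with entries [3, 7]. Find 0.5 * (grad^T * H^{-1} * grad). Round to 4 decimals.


Step 1: H is diagonal, so H^(-1) * g = [2.3022, -0.0249].
Step 2: g^T H^(-1) g = sum_i g_i^2 / H_ii
  = (6.9066)^2/3 + (-0.1745)^2/7
  = 15.9004 + 0.0044 = 15.9047
Step 3: Objective decrease = 0.5 * g^T H^(-1) g = 7.9524
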